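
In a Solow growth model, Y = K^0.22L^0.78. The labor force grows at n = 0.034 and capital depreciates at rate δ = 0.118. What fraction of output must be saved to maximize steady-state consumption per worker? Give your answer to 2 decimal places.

Capital per worker breaks even when investment replaces (n + δ)·k; here n + δ = 0.152.
At the golden rule MPK = n+δ, and in any Cobb-Douglas steady state s = (n+δ)·k/y = MPK·k/y = capital's share 0.22.

s_gold = 0.22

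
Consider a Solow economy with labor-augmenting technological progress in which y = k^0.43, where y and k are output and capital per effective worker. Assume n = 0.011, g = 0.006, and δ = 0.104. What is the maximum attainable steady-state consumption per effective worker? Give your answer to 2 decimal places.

c_gold ≈ 1.48

Capital per effective worker breaks even when investment replaces (n + g + δ)·k; here n + g + δ = 0.121.
At the golden rule the marginal product of capital equals n+g+δ: 0.43·k^(0.43−1) = 0.121. Solving, k_gold = (0.43/0.121)^(1/0.57) ≈ 9.2493.
y_gold = 9.2493^0.43 ≈ 2.6027.
c_gold = y_gold − (n+g+δ)·k_gold = 2.6027 − 0.121·9.2493 ≈ 1.4836.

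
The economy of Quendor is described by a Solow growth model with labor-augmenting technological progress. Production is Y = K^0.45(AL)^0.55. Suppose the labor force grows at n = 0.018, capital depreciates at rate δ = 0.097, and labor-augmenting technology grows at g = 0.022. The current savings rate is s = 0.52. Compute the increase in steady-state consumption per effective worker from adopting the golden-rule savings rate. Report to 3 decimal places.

Capital per effective worker breaks even when investment replaces (n + g + δ)·k; here n + g + δ = 0.137.
Current steady state (s = 0.52): k* = (0.52/0.137)^(1/0.55) ≈ 11.3042, y* = 11.3042^0.45 ≈ 2.9782, c* = (1−0.52)·2.9782 ≈ 1.4296.
At the golden rule the marginal product of capital equals n+g+δ: 0.45·k^(0.45−1) = 0.137. Solving, k_gold = (0.45/0.137)^(1/0.55) ≈ 8.6911.
y_gold = 8.6911^0.45 ≈ 2.6460, c_gold = y_gold − 0.137·k_gold ≈ 1.4553.
Gain: Δc = 1.4553 − 1.4296 ≈ 0.0257.

Δc ≈ 0.026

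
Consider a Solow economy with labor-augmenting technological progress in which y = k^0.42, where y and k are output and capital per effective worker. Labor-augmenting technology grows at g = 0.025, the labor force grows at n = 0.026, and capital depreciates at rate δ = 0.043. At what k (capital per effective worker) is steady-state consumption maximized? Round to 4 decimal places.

Capital per effective worker breaks even when investment replaces (n + g + δ)·k; here n + g + δ = 0.094.
At the golden rule the marginal product of capital equals n+g+δ: 0.42·k^(0.42−1) = 0.094. Solving, k_gold = (0.42/0.094)^(1/0.58) ≈ 13.2099.

k_gold ≈ 13.2099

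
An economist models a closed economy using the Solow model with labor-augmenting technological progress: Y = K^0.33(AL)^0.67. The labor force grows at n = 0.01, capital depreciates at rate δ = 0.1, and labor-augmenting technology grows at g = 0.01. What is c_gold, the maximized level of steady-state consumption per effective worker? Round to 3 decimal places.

The effective depreciation rate is n + g + δ = 0.01 + 0.01 + 0.1 = 0.12.
Golden rule sets MPK = n+g+δ: 0.33·k^(0.33−1) = 0.12, so k_gold = (0.33/0.12)^(1/0.67) ≈ 4.5261.
y_gold = 4.5261^0.33 ≈ 1.6458.
c_gold = y_gold − (n+g+δ)·k_gold = 1.6458 − 0.12·4.5261 ≈ 1.1027.

c_gold ≈ 1.103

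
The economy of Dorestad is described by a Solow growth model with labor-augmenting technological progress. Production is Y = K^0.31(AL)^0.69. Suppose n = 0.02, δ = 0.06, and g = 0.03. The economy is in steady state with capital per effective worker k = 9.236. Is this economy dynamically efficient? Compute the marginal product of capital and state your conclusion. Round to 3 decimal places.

dynamically inefficient; MPK ≈ 0.067

The effective depreciation rate is n + g + δ = 0.02 + 0.03 + 0.06 = 0.11.
MPK = 0.31·k^(0.31−1) = 0.31·9.236^(-0.69) ≈ 0.0669.
MPK < 0.11, so the economy is dynamically inefficient (over-saving).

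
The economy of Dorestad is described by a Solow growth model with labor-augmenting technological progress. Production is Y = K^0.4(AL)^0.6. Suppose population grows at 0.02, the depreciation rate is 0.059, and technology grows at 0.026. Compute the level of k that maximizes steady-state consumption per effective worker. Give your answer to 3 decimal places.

Capital per effective worker breaks even when investment replaces (n + g + δ)·k; here n + g + δ = 0.105.
Maximizing c = f(k) − (n+g+δ)·k gives f'(k) = n+g+δ, i.e. 0.4·k^(0.4−1) = 0.105, so k_gold = (0.4/0.105)^(1/0.6) ≈ 9.2922.

k_gold ≈ 9.292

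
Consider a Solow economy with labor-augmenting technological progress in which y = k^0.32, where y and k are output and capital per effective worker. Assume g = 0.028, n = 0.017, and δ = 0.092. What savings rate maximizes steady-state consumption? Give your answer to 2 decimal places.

Capital per effective worker breaks even when investment replaces (n + g + δ)·k; here n + g + δ = 0.137.
At the golden rule MPK = n+g+δ, and in any Cobb-Douglas steady state s = (n+g+δ)·k/y = MPK·k/y = capital's share 0.32.

s_gold = 0.32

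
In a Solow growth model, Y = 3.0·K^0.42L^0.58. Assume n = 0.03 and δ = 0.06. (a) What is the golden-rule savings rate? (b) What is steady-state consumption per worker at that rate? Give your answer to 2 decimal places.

The effective depreciation rate is n + δ = 0.03 + 0.06 = 0.09.
For Cobb-Douglas, s_gold equals capital's share: s_gold = 0.42.
Maximizing c = f(k) − (n+δ)·k gives f'(k) = n+δ, i.e. 0.42·3.0·k^(0.42−1) = 0.09, so k_gold = (0.42·3.0/0.09)^(1/0.58) ≈ 94.6418.
y_gold = 3.0·94.6418^0.42 ≈ 20.2804; c_gold = (1−0.42)·y_gold ≈ 11.7626.

(a) s_gold = 0.42; (b) c_gold ≈ 11.76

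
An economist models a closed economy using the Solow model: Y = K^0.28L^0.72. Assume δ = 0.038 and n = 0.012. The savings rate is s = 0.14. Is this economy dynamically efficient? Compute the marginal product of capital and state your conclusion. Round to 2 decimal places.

The effective depreciation rate is n + δ = 0.012 + 0.038 = 0.05.
Steady-state k*: s·k^0.28 = 0.05·k gives k* = (0.14/0.05)^(1/0.72) ≈ 4.1788.
MPK = 0.28·4.1788^(-0.72) ≈ 0.1000.
MPK > n+δ = 0.05, so the economy is dynamically efficient (under-saving).

dynamically efficient; MPK ≈ 0.10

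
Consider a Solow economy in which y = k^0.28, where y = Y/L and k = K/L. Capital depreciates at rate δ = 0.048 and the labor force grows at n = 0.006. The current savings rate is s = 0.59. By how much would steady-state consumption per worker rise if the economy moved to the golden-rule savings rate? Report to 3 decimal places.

n + δ = 0.006 + 0.048 = 0.054.
Current steady state (s = 0.59): k* = (0.59/0.054)^(1/0.72) ≈ 27.6887, y* = 27.6887^0.28 ≈ 2.5342, c* = (1−0.59)·2.5342 ≈ 1.0390.
Golden rule sets MPK = n+δ: 0.28·k^(0.28−1) = 0.054, so k_gold = (0.28/0.054)^(1/0.72) ≈ 9.8340.
y_gold = 9.8340^0.28 ≈ 1.8965, c_gold = y_gold − 0.054·k_gold ≈ 1.3655.
Gain: Δc = 1.3655 − 1.0390 ≈ 0.3265.

Δc ≈ 0.326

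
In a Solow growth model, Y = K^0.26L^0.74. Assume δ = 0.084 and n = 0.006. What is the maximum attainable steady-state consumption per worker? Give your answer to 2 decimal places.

The effective depreciation rate is n + δ = 0.006 + 0.084 = 0.09.
Setting f'(k) = n+δ gives 0.26·k^(0.26−1) = 0.09, hence k_gold = (0.26/0.09)^(1/0.74) ≈ 4.1938.
y_gold = 4.1938^0.26 ≈ 1.4517.
c_gold = y_gold − (n+δ)·k_gold = 1.4517 − 0.09·4.1938 ≈ 1.0743.

c_gold ≈ 1.07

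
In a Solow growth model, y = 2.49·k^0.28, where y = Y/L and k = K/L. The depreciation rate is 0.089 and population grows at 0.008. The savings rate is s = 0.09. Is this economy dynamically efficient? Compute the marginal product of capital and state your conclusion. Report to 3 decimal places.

Capital per worker breaks even when investment replaces (n + δ)·k; here n + δ = 0.097.
Steady-state k*: s·A·k^0.28 = 0.097·k gives k* = (0.09·2.49/0.097)^(1/0.72) ≈ 3.1996.
MPK = 0.28·2.49·3.1996^(-0.72) ≈ 0.3018.
MPK > n+δ = 0.097, so the economy is dynamically efficient (under-saving).

dynamically efficient; MPK ≈ 0.302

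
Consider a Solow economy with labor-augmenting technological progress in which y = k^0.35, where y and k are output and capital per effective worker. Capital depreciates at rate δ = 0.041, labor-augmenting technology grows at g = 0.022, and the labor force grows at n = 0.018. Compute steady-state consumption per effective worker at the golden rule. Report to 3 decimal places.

Capital per effective worker breaks even when investment replaces (n + g + δ)·k; here n + g + δ = 0.081.
Golden rule sets MPK = n+g+δ: 0.35·k^(0.35−1) = 0.081, so k_gold = (0.35/0.081)^(1/0.65) ≈ 9.5021.
y_gold = 9.5021^0.35 ≈ 2.1991.
c_gold = y_gold − (n+g+δ)·k_gold = 2.1991 − 0.081·9.5021 ≈ 1.4294.

c_gold ≈ 1.429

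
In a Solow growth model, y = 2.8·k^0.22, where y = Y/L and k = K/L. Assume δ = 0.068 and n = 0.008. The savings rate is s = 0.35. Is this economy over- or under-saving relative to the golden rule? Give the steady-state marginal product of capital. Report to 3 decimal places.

over-saving; MPK ≈ 0.048

n + δ = 0.008 + 0.068 = 0.076.
Steady-state k*: s·A·k^0.22 = 0.076·k gives k* = (0.35·2.8/0.076)^(1/0.78) ≈ 26.5220.
MPK = 0.22·2.8·26.5220^(-0.78) ≈ 0.0478.
MPK < n+δ = 0.076, so the economy is dynamically inefficient (over-saving).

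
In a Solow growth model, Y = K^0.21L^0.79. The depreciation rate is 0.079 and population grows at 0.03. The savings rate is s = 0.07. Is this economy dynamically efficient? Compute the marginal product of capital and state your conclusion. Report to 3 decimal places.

Break-even investment rate: n + δ = 0.03 + 0.079 = 0.109.
Steady-state k*: s·k^0.21 = 0.109·k gives k* = (0.07/0.109)^(1/0.79) ≈ 0.5709.
MPK = 0.21·0.5709^(-0.79) ≈ 0.3270.
MPK > n+δ = 0.109, so the economy is dynamically efficient (under-saving).

dynamically efficient; MPK ≈ 0.327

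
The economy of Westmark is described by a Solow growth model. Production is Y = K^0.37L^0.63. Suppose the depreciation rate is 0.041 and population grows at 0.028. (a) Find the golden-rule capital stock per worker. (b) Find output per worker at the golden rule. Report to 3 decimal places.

(a) k_gold ≈ 14.378; (b) y_gold ≈ 2.681

n + δ = 0.028 + 0.041 = 0.069.
At the golden rule the marginal product of capital equals n+δ: 0.37·k^(0.37−1) = 0.069. Solving, k_gold = (0.37/0.069)^(1/0.63) ≈ 14.3781.
y_gold = 14.3781^0.37 ≈ 2.6813.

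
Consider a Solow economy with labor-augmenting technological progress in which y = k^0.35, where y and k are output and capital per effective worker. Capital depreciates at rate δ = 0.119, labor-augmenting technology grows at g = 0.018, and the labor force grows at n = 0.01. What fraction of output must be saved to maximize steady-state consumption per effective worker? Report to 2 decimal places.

Break-even investment rate: n + g + δ = 0.01 + 0.018 + 0.119 = 0.147.
At the golden rule MPK = n+g+δ, and in any Cobb-Douglas steady state s = (n+g+δ)·k/y = MPK·k/y = capital's share 0.35.

s_gold = 0.35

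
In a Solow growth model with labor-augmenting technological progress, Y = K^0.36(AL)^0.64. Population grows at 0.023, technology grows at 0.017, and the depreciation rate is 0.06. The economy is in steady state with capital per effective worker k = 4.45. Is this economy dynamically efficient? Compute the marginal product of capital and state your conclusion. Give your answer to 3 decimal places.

n + g + δ = 0.023 + 0.017 + 0.06 = 0.1.
MPK = 0.36·k^(0.36−1) = 0.36·4.45^(-0.64) ≈ 0.1385.
MPK > 0.1, so the economy is dynamically efficient (under-saving).

dynamically efficient; MPK ≈ 0.138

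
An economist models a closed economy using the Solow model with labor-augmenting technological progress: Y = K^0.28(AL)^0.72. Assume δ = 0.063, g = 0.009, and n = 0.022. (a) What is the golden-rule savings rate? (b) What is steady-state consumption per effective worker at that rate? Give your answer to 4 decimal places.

n + g + δ = 0.022 + 0.009 + 0.063 = 0.094.
For Cobb-Douglas, s_gold equals capital's share: s_gold = 0.28.
Golden rule sets MPK = n+g+δ: 0.28·k^(0.28−1) = 0.094, so k_gold = (0.28/0.094)^(1/0.72) ≈ 4.5538.
y_gold = 4.5538^0.28 ≈ 1.5288; c_gold = (1−0.28)·y_gold ≈ 1.1007.

(a) s_gold = 0.2800; (b) c_gold ≈ 1.1007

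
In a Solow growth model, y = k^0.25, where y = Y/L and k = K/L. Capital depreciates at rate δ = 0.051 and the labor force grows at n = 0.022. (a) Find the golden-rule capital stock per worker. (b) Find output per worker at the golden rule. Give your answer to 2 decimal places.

Break-even investment rate: n + δ = 0.022 + 0.051 = 0.073.
At the golden rule the marginal product of capital equals n+δ: 0.25·k^(0.25−1) = 0.073. Solving, k_gold = (0.25/0.073)^(1/0.75) ≈ 5.1621.
y_gold = 5.1621^0.25 ≈ 1.5073.

(a) k_gold ≈ 5.16; (b) y_gold ≈ 1.51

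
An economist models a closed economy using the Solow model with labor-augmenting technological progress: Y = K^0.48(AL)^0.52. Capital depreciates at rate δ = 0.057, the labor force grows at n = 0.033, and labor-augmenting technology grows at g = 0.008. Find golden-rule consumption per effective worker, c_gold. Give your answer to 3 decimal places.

The effective depreciation rate is n + g + δ = 0.033 + 0.008 + 0.057 = 0.098.
Maximizing c = f(k) − (n+g+δ)·k gives f'(k) = n+g+δ, i.e. 0.48·k^(0.48−1) = 0.098, so k_gold = (0.48/0.098)^(1/0.52) ≈ 21.2301.
y_gold = 21.2301^0.48 ≈ 4.3345.
c_gold = y_gold − (n+g+δ)·k_gold = 4.3345 − 0.098·21.2301 ≈ 2.2539.

c_gold ≈ 2.254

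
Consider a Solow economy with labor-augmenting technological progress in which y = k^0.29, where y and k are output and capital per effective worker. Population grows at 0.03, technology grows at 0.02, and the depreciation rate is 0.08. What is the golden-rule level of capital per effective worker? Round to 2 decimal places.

n + g + δ = 0.03 + 0.02 + 0.08 = 0.13.
Setting f'(k) = n+g+δ gives 0.29·k^(0.29−1) = 0.13, hence k_gold = (0.29/0.13)^(1/0.71) ≈ 3.0959.

k_gold ≈ 3.10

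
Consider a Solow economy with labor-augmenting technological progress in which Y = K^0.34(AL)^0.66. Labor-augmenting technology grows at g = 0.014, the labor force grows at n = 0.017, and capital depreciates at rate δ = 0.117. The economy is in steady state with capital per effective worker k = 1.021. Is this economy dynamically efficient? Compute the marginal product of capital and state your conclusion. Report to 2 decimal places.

Capital per effective worker breaks even when investment replaces (n + g + δ)·k; here n + g + δ = 0.148.
MPK = 0.34·k^(0.34−1) = 0.34·1.021^(-0.66) ≈ 0.3354.
MPK > 0.148, so the economy is dynamically efficient (under-saving).

dynamically efficient; MPK ≈ 0.34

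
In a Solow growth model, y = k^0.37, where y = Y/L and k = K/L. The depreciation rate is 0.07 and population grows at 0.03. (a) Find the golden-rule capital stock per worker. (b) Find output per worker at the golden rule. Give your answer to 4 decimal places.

n + δ = 0.03 + 0.07 = 0.1.
At the golden rule the marginal product of capital equals n+δ: 0.37·k^(0.37−1) = 0.1. Solving, k_gold = (0.37/0.1)^(1/0.63) ≈ 7.9782.
y_gold = 7.9782^0.37 ≈ 2.1563.

(a) k_gold ≈ 7.9782; (b) y_gold ≈ 2.1563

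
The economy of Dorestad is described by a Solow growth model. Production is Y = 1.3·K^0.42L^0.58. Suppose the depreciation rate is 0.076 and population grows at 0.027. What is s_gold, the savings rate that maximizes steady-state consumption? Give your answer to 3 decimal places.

s_gold = 0.420

Capital per worker breaks even when investment replaces (n + δ)·k; here n + δ = 0.103.
At the golden rule MPK = n+δ, and in any Cobb-Douglas steady state s = (n+δ)·k/y = MPK·k/y = capital's share 0.42.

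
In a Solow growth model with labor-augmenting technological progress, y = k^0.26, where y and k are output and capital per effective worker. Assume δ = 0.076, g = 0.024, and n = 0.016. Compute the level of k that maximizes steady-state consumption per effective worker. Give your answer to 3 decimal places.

k_gold ≈ 2.976

Capital per effective worker breaks even when investment replaces (n + g + δ)·k; here n + g + δ = 0.116.
Golden rule sets MPK = n+g+δ: 0.26·k^(0.26−1) = 0.116, so k_gold = (0.26/0.116)^(1/0.74) ≈ 2.9762.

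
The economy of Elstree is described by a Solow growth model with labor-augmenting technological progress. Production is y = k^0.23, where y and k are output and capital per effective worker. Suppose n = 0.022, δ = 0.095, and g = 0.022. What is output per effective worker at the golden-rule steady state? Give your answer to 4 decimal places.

Break-even investment rate: n + g + δ = 0.022 + 0.022 + 0.095 = 0.139.
Setting f'(k) = n+g+δ gives 0.23·k^(0.23−1) = 0.139, hence k_gold = (0.23/0.139)^(1/0.77) ≈ 1.9233.
Output: y_gold = k_gold^0.23 = 1.9233^0.23 ≈ 1.1623.

y_gold ≈ 1.1623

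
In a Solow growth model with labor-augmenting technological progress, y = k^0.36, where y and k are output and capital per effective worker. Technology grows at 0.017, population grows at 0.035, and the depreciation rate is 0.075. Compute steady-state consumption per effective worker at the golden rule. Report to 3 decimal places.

c_gold ≈ 1.150

n + g + δ = 0.035 + 0.017 + 0.075 = 0.127.
Maximizing c = f(k) − (n+g+δ)·k gives f'(k) = n+g+δ, i.e. 0.36·k^(0.36−1) = 0.127, so k_gold = (0.36/0.127)^(1/0.64) ≈ 5.0937.
y_gold = 5.0937^0.36 ≈ 1.7969.
c_gold = y_gold − (n+g+δ)·k_gold = 1.7969 − 0.127·5.0937 ≈ 1.1500.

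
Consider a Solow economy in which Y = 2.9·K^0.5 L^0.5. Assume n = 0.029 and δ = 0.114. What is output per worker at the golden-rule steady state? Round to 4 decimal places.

y_gold ≈ 29.4056

Break-even investment rate: n + δ = 0.029 + 0.114 = 0.143.
Setting f'(k) = n+δ gives 0.5·2.9·k^(0.5−1) = 0.143, hence k_gold = (0.5·2.9/0.143)^(1/0.5) ≈ 102.8168.
Output: y_gold = 2.9·k_gold^0.5 = 2.9·102.8168^0.5 ≈ 29.4056.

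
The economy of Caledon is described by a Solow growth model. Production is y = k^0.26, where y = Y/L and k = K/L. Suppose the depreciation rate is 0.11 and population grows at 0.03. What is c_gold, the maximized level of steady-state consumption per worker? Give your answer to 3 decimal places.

The effective depreciation rate is n + δ = 0.03 + 0.11 = 0.14.
Setting f'(k) = n+δ gives 0.26·k^(0.26−1) = 0.14, hence k_gold = (0.26/0.14)^(1/0.74) ≈ 2.3084.
y_gold = 2.3084^0.26 ≈ 1.2430.
c_gold = y_gold − (n+δ)·k_gold = 1.2430 − 0.14·2.3084 ≈ 0.9198.

c_gold ≈ 0.920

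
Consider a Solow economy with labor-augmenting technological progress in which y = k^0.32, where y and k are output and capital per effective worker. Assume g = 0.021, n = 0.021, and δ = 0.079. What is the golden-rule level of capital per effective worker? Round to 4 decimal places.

k_gold ≈ 4.1795

The effective depreciation rate is n + g + δ = 0.021 + 0.021 + 0.079 = 0.121.
Setting f'(k) = n+g+δ gives 0.32·k^(0.32−1) = 0.121, hence k_gold = (0.32/0.121)^(1/0.68) ≈ 4.1795.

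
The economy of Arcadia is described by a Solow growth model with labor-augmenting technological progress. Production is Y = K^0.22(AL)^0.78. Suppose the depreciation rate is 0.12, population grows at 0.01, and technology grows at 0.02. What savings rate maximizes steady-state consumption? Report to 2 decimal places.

s_gold = 0.22

Capital per effective worker breaks even when investment replaces (n + g + δ)·k; here n + g + δ = 0.15.
At the golden rule MPK = n+g+δ, and in any Cobb-Douglas steady state s = (n+g+δ)·k/y = MPK·k/y = capital's share 0.22.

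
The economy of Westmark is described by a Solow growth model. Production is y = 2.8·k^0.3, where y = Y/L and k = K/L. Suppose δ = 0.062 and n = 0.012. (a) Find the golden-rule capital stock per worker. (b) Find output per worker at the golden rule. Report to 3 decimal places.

Capital per worker breaks even when investment replaces (n + δ)·k; here n + δ = 0.074.
Maximizing c = f(k) − (n+δ)·k gives f'(k) = n+δ, i.e. 0.3·2.8·k^(0.3−1) = 0.074, so k_gold = (0.3·2.8/0.074)^(1/0.7) ≈ 32.1522.
y_gold = 2.8·32.1522^0.3 ≈ 7.9309.

(a) k_gold ≈ 32.152; (b) y_gold ≈ 7.931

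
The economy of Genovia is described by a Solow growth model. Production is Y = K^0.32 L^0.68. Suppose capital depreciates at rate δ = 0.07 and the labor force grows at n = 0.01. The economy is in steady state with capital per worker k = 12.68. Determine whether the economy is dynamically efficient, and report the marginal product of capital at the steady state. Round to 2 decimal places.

dynamically inefficient; MPK ≈ 0.06

Break-even investment rate: n + δ = 0.01 + 0.07 = 0.08.
MPK = 0.32·k^(0.32−1) = 0.32·12.68^(-0.68) ≈ 0.0569.
MPK < 0.08, so the economy is dynamically inefficient (over-saving).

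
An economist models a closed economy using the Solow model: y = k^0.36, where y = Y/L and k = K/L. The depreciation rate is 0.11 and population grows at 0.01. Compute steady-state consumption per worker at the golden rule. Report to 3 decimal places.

Capital per worker breaks even when investment replaces (n + δ)·k; here n + δ = 0.12.
Maximizing c = f(k) − (n+δ)·k gives f'(k) = n+δ, i.e. 0.36·k^(0.36−1) = 0.12, so k_gold = (0.36/0.12)^(1/0.64) ≈ 5.5655.
y_gold = 5.5655^0.36 ≈ 1.8552.
c_gold = y_gold − (n+δ)·k_gold = 1.8552 − 0.12·5.5655 ≈ 1.1873.

c_gold ≈ 1.187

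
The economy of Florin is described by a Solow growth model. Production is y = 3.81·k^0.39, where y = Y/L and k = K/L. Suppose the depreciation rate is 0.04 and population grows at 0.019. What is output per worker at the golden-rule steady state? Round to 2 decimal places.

The effective depreciation rate is n + δ = 0.019 + 0.04 = 0.059.
Maximizing c = f(k) − (n+δ)·k gives f'(k) = n+δ, i.e. 0.39·3.81·k^(0.39−1) = 0.059, so k_gold = (0.39·3.81/0.059)^(1/0.61) ≈ 198.1284.
Output: y_gold = 3.81·k_gold^0.39 = 3.81·198.1284^0.39 ≈ 29.9733.

y_gold ≈ 29.97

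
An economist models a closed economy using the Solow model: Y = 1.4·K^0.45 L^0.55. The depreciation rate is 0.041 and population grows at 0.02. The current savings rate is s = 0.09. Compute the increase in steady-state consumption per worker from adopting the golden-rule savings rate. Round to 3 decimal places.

The effective depreciation rate is n + δ = 0.02 + 0.041 = 0.061.
Current steady state (s = 0.09): k* = (0.09·1.4/0.061)^(1/0.55) ≈ 3.7394, y* = 1.4·3.7394^0.45 ≈ 2.5345, c* = (1−0.09)·2.5345 ≈ 2.3064.
At the golden rule the marginal product of capital equals n+δ: 0.45·1.4·k^(0.45−1) = 0.061. Solving, k_gold = (0.45·1.4/0.061)^(1/0.55) ≈ 69.7679.
y_gold = 1.4·69.7679^0.45 ≈ 9.4574, c_gold = y_gold − 0.061·k_gold ≈ 5.2016.
Gain: Δc = 5.2016 − 2.3064 ≈ 2.8952.

Δc ≈ 2.895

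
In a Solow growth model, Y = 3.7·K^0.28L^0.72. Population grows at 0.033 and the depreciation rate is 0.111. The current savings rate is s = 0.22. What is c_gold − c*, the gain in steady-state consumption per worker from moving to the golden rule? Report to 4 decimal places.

n + δ = 0.033 + 0.111 = 0.144.
Current steady state (s = 0.22): k* = (0.22·3.7/0.144)^(1/0.72) ≈ 11.0869, y* = 3.7·11.0869^0.28 ≈ 7.2568, c* = (1−0.22)·7.2568 ≈ 5.6603.
Setting f'(k) = n+δ gives 0.28·3.7·k^(0.28−1) = 0.144, hence k_gold = (0.28·3.7/0.144)^(1/0.72) ≈ 15.4979.
y_gold = 3.7·15.4979^0.28 ≈ 7.9704, c_gold = y_gold − 0.144·k_gold ≈ 5.7387.
Gain: Δc = 5.7387 − 5.6603 ≈ 0.0783.

Δc ≈ 0.0783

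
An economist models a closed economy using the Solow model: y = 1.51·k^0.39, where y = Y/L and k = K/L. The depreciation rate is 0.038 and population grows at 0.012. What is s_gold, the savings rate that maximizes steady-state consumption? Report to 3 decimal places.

n + δ = 0.012 + 0.038 = 0.05.
At the golden rule MPK = n+δ, and in any Cobb-Douglas steady state s = (n+δ)·k/y = MPK·k/y = capital's share 0.39.

s_gold = 0.390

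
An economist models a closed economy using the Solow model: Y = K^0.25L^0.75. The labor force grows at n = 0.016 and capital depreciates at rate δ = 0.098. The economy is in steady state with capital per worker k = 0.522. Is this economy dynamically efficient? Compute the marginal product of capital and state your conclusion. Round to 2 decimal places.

dynamically efficient; MPK ≈ 0.41

Break-even investment rate: n + δ = 0.016 + 0.098 = 0.114.
MPK = 0.25·k^(0.25−1) = 0.25·0.522^(-0.75) ≈ 0.4071.
MPK > 0.114, so the economy is dynamically efficient (under-saving).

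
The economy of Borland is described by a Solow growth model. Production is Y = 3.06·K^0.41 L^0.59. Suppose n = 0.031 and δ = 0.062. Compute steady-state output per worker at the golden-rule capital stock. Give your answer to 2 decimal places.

Capital per worker breaks even when investment replaces (n + δ)·k; here n + δ = 0.093.
Golden rule sets MPK = n+δ: 0.41·3.06·k^(0.41−1) = 0.093, so k_gold = (0.41·3.06/0.093)^(1/0.59) ≈ 82.2796.
Output: y_gold = 3.06·k_gold^0.41 = 3.06·82.2796^0.41 ≈ 18.6634.

y_gold ≈ 18.66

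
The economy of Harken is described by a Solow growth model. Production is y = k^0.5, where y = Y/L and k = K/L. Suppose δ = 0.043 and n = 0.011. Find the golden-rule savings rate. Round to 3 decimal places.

s_gold = 0.500

Capital per worker breaks even when investment replaces (n + δ)·k; here n + δ = 0.054.
At the golden rule MPK = n+δ, and in any Cobb-Douglas steady state s = (n+δ)·k/y = MPK·k/y = capital's share 0.5.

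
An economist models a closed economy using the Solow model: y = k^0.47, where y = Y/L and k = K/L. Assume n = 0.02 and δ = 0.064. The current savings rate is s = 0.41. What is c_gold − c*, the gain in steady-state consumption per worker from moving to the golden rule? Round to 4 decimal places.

Δc ≈ 0.0336

The effective depreciation rate is n + δ = 0.02 + 0.064 = 0.084.
Current steady state (s = 0.41): k* = (0.41/0.084)^(1/0.53) ≈ 19.9097, y* = 19.9097^0.47 ≈ 4.0791, c* = (1−0.41)·4.0791 ≈ 2.4066.
Setting f'(k) = n+δ gives 0.47·k^(0.47−1) = 0.084, hence k_gold = (0.47/0.084)^(1/0.53) ≈ 25.7619.
y_gold = 25.7619^0.47 ≈ 4.6043, c_gold = y_gold − 0.084·k_gold ≈ 2.4403.
Gain: Δc = 2.4403 − 2.4066 ≈ 0.0336.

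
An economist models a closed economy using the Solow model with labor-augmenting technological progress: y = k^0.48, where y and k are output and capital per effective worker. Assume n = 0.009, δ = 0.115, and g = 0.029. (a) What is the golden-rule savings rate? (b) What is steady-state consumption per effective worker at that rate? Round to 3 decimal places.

(a) s_gold = 0.480; (b) c_gold ≈ 1.494

Break-even investment rate: n + g + δ = 0.009 + 0.029 + 0.115 = 0.153.
For Cobb-Douglas, s_gold equals capital's share: s_gold = 0.48.
Setting f'(k) = n+g+δ gives 0.48·k^(0.48−1) = 0.153, hence k_gold = (0.48/0.153)^(1/0.52) ≈ 9.0137.
y_gold = 9.0137^0.48 ≈ 2.8731; c_gold = (1−0.48)·y_gold ≈ 1.4940.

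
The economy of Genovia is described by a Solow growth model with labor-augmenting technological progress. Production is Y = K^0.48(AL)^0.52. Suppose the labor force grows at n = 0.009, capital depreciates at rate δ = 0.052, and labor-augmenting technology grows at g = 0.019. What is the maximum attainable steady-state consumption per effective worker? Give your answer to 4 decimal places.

n + g + δ = 0.009 + 0.019 + 0.052 = 0.08.
At the golden rule the marginal product of capital equals n+g+δ: 0.48·k^(0.48−1) = 0.08. Solving, k_gold = (0.48/0.08)^(1/0.52) ≈ 31.3650.
y_gold = 31.3650^0.48 ≈ 5.2275.
c_gold = y_gold − (n+g+δ)·k_gold = 5.2275 − 0.08·31.3650 ≈ 2.7183.

c_gold ≈ 2.7183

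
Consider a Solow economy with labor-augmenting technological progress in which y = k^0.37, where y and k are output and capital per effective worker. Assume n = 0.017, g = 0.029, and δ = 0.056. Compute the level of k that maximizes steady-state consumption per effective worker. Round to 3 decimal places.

k_gold ≈ 7.731

Break-even investment rate: n + g + δ = 0.017 + 0.029 + 0.056 = 0.102.
Maximizing c = f(k) − (n+g+δ)·k gives f'(k) = n+g+δ, i.e. 0.37·k^(0.37−1) = 0.102, so k_gold = (0.37/0.102)^(1/0.63) ≈ 7.7314.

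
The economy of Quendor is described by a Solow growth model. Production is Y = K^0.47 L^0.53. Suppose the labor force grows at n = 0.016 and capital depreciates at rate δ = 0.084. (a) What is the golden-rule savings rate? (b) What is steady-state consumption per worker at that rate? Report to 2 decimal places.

(a) s_gold = 0.47; (b) c_gold ≈ 2.09

Break-even investment rate: n + δ = 0.016 + 0.084 = 0.1.
For Cobb-Douglas, s_gold equals capital's share: s_gold = 0.47.
Setting f'(k) = n+δ gives 0.47·k^(0.47−1) = 0.1, hence k_gold = (0.47/0.1)^(1/0.53) ≈ 18.5400.
y_gold = 18.5400^0.47 ≈ 3.9447; c_gold = (1−0.47)·y_gold ≈ 2.0907.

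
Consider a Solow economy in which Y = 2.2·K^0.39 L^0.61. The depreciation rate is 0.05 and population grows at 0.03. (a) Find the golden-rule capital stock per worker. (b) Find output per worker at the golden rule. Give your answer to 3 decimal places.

(a) k_gold ≈ 48.885; (b) y_gold ≈ 10.028

The effective depreciation rate is n + δ = 0.03 + 0.05 = 0.08.
Setting f'(k) = n+δ gives 0.39·2.2·k^(0.39−1) = 0.08, hence k_gold = (0.39·2.2/0.08)^(1/0.61) ≈ 48.8850.
y_gold = 2.2·48.8850^0.39 ≈ 10.0277.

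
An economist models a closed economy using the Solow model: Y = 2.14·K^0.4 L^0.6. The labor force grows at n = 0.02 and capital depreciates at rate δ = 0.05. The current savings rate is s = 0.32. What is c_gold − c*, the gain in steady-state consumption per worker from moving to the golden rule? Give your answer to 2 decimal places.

Δc ≈ 0.16

The effective depreciation rate is n + δ = 0.02 + 0.05 = 0.07.
Current steady state (s = 0.32): k* = (0.32·2.14/0.07)^(1/0.6) ≈ 44.7483, y* = 2.14·44.7483^0.4 ≈ 9.7887, c* = (1−0.32)·9.7887 ≈ 6.6563.
Maximizing c = f(k) − (n+δ)·k gives f'(k) = n+δ, i.e. 0.4·2.14·k^(0.4−1) = 0.07, so k_gold = (0.4·2.14/0.07)^(1/0.6) ≈ 64.9072.
y_gold = 2.14·64.9072^0.4 ≈ 11.3588, c_gold = y_gold − 0.07·k_gold ≈ 6.8153.
Gain: Δc = 6.8153 − 6.6563 ≈ 0.1590.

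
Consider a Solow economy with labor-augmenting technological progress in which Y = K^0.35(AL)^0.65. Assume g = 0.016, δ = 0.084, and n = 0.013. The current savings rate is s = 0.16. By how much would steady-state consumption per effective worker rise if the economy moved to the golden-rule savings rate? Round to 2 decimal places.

n + g + δ = 0.013 + 0.016 + 0.084 = 0.113.
Current steady state (s = 0.16): k* = (0.16/0.113)^(1/0.65) ≈ 1.7075, y* = 1.7075^0.35 ≈ 1.2060, c* = (1−0.16)·1.2060 ≈ 1.0130.
At the golden rule the marginal product of capital equals n+g+δ: 0.35·k^(0.35−1) = 0.113. Solving, k_gold = (0.35/0.113)^(1/0.65) ≈ 5.6934.
y_gold = 5.6934^0.35 ≈ 1.8381, c_gold = y_gold − 0.113·k_gold ≈ 1.1948.
Gain: Δc = 1.1948 − 1.0130 ≈ 0.1818.

Δc ≈ 0.18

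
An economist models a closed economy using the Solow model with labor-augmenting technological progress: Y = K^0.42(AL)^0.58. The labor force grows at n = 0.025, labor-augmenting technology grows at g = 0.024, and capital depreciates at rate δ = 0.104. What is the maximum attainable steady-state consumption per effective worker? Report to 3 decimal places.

c_gold ≈ 1.205

n + g + δ = 0.025 + 0.024 + 0.104 = 0.153.
Golden rule sets MPK = n+g+δ: 0.42·k^(0.42−1) = 0.153, so k_gold = (0.42/0.153)^(1/0.58) ≈ 5.7034.
y_gold = 5.7034^0.42 ≈ 2.0777.
c_gold = y_gold − (n+g+δ)·k_gold = 2.0777 − 0.153·5.7034 ≈ 1.2050.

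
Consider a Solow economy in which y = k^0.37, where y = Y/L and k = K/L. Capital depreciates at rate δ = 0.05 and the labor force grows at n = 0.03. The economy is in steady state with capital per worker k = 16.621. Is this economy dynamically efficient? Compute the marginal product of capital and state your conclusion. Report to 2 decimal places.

n + δ = 0.03 + 0.05 = 0.08.
MPK = 0.37·k^(0.37−1) = 0.37·16.621^(-0.63) ≈ 0.0630.
MPK < 0.08, so the economy is dynamically inefficient (over-saving).

dynamically inefficient; MPK ≈ 0.06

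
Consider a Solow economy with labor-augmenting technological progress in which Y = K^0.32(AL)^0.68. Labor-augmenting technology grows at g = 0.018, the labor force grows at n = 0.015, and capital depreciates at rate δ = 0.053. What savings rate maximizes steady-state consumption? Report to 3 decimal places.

Break-even investment rate: n + g + δ = 0.015 + 0.018 + 0.053 = 0.086.
At the golden rule MPK = n+g+δ, and in any Cobb-Douglas steady state s = (n+g+δ)·k/y = MPK·k/y = capital's share 0.32.

s_gold = 0.320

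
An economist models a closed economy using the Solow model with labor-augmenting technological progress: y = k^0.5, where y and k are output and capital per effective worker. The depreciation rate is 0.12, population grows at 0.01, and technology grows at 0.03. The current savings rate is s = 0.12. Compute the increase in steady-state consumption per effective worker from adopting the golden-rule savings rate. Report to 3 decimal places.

Capital per effective worker breaks even when investment replaces (n + g + δ)·k; here n + g + δ = 0.16.
Current steady state (s = 0.12): k* = (0.12/0.16)^(1/0.5) ≈ 0.5625, y* = 0.5625^0.5 ≈ 0.7500, c* = (1−0.12)·0.7500 ≈ 0.6600.
At the golden rule the marginal product of capital equals n+g+δ: 0.5·k^(0.5−1) = 0.16. Solving, k_gold = (0.5/0.16)^(1/0.5) ≈ 9.7656.
y_gold = 9.7656^0.5 ≈ 3.1250, c_gold = y_gold − 0.16·k_gold ≈ 1.5625.
Gain: Δc = 1.5625 − 0.6600 ≈ 0.9025.

Δc ≈ 0.902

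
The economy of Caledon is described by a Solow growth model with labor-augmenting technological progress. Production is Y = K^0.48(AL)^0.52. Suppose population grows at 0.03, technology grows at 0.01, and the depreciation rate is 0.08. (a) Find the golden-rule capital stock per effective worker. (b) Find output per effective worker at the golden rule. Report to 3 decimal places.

Capital per effective worker breaks even when investment replaces (n + g + δ)·k; here n + g + δ = 0.12.
Maximizing c = f(k) − (n+g+δ)·k gives f'(k) = n+g+δ, i.e. 0.48·k^(0.48−1) = 0.12, so k_gold = (0.48/0.12)^(1/0.52) ≈ 14.3816.
y_gold = 14.3816^0.48 ≈ 3.5954.

(a) k_gold ≈ 14.382; (b) y_gold ≈ 3.595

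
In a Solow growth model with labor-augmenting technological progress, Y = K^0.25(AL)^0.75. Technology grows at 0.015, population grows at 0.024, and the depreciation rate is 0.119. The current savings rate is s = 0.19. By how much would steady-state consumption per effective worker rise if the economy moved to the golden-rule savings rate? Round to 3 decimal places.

Δc ≈ 0.013

Capital per effective worker breaks even when investment replaces (n + g + δ)·k; here n + g + δ = 0.158.
Current steady state (s = 0.19): k* = (0.19/0.158)^(1/0.75) ≈ 1.2788, y* = 1.2788^0.25 ≈ 1.0634, c* = (1−0.19)·1.0634 ≈ 0.8614.
At the golden rule the marginal product of capital equals n+g+δ: 0.25·k^(0.25−1) = 0.158. Solving, k_gold = (0.25/0.158)^(1/0.75) ≈ 1.8438.
y_gold = 1.8438^0.25 ≈ 1.1653, c_gold = y_gold − 0.158·k_gold ≈ 0.8740.
Gain: Δc = 0.8740 − 0.8614 ≈ 0.0126.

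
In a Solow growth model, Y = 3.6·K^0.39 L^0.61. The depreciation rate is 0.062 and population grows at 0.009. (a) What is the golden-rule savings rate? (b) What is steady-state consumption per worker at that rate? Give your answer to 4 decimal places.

n + δ = 0.009 + 0.062 = 0.071.
For Cobb-Douglas, s_gold equals capital's share: s_gold = 0.39.
Maximizing c = f(k) − (n+δ)·k gives f'(k) = n+δ, i.e. 0.39·3.6·k^(0.39−1) = 0.071, so k_gold = (0.39·3.6/0.071)^(1/0.61) ≈ 133.2811.
y_gold = 3.6·133.2811^0.39 ≈ 24.2640; c_gold = (1−0.39)·y_gold ≈ 14.8010.

(a) s_gold = 0.3900; (b) c_gold ≈ 14.8010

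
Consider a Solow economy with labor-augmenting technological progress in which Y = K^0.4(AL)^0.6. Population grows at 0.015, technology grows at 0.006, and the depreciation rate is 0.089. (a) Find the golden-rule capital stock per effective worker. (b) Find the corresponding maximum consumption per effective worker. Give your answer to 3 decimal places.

(a) k_gold ≈ 8.599; (b) c_gold ≈ 1.419

Break-even investment rate: n + g + δ = 0.015 + 0.006 + 0.089 = 0.11.
Maximizing c = f(k) − (n+g+δ)·k gives f'(k) = n+g+δ, i.e. 0.4·k^(0.4−1) = 0.11, so k_gold = (0.4/0.11)^(1/0.6) ≈ 8.5990.
y_gold = 8.5990^0.4 ≈ 2.3647; c_gold = y_gold − 0.11·k_gold ≈ 1.4188.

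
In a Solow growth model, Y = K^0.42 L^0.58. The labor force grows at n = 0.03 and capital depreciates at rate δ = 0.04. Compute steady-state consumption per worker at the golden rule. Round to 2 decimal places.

Capital per worker breaks even when investment replaces (n + δ)·k; here n + δ = 0.07.
At the golden rule the marginal product of capital equals n+δ: 0.42·k^(0.42−1) = 0.07. Solving, k_gold = (0.42/0.07)^(1/0.58) ≈ 21.9604.
y_gold = 21.9604^0.42 ≈ 3.6601.
c_gold = y_gold − (n+δ)·k_gold = 3.6601 − 0.07·21.9604 ≈ 2.1228.

c_gold ≈ 2.12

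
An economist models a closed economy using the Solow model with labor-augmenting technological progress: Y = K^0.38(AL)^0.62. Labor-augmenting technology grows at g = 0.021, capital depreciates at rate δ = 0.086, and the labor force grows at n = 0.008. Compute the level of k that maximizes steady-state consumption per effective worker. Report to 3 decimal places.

Capital per effective worker breaks even when investment replaces (n + g + δ)·k; here n + g + δ = 0.115.
At the golden rule the marginal product of capital equals n+g+δ: 0.38·k^(0.38−1) = 0.115. Solving, k_gold = (0.38/0.115)^(1/0.62) ≈ 6.8744.

k_gold ≈ 6.874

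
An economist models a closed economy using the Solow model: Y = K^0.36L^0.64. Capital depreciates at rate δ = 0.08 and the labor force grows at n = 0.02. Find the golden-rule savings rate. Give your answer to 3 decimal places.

s_gold = 0.360

The effective depreciation rate is n + δ = 0.02 + 0.08 = 0.1.
At the golden rule MPK = n+δ, and in any Cobb-Douglas steady state s = (n+δ)·k/y = MPK·k/y = capital's share 0.36.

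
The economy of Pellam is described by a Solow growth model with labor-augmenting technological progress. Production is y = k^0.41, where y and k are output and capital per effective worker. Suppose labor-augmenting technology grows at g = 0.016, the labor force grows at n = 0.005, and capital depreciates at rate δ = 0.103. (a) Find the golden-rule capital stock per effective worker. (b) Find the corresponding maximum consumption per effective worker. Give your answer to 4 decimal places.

(a) k_gold ≈ 7.5906; (b) c_gold ≈ 1.3545

Capital per effective worker breaks even when investment replaces (n + g + δ)·k; here n + g + δ = 0.124.
Golden rule sets MPK = n+g+δ: 0.41·k^(0.41−1) = 0.124, so k_gold = (0.41/0.124)^(1/0.59) ≈ 7.5906.
y_gold = 7.5906^0.41 ≈ 2.2957; c_gold = y_gold − 0.124·k_gold ≈ 1.3545.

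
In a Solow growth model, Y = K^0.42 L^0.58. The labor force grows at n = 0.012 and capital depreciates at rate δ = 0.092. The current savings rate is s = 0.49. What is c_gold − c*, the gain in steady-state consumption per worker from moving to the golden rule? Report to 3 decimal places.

Break-even investment rate: n + δ = 0.012 + 0.092 = 0.104.
Current steady state (s = 0.49): k* = (0.49/0.104)^(1/0.58) ≈ 14.4752, y* = 14.4752^0.42 ≈ 3.0723, c* = (1−0.49)·3.0723 ≈ 1.5669.
Maximizing c = f(k) − (n+δ)·k gives f'(k) = n+δ, i.e. 0.42·k^(0.42−1) = 0.104, so k_gold = (0.42/0.104)^(1/0.58) ≈ 11.0969.
y_gold = 11.0969^0.42 ≈ 2.7478, c_gold = y_gold − 0.104·k_gold ≈ 1.5937.
Gain: Δc = 1.5937 − 1.5669 ≈ 0.0269.

Δc ≈ 0.027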